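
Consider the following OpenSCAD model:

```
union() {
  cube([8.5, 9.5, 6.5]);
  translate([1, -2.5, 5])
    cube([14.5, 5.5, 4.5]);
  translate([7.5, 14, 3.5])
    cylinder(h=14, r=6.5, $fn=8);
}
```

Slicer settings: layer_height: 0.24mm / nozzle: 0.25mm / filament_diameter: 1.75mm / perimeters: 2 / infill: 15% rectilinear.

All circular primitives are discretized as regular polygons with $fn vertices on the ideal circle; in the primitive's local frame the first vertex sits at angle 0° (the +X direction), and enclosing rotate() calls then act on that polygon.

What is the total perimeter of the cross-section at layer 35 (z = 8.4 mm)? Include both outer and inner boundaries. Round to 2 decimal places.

At z = 8.4 mm: the cube is not intersected at this z (z outside [0, 6.5]); the cube at (1, -2.5) is present — its section is the full 14.5×5.5 rectangle (perimeter 40.00 mm); the r=6.5 cylinder at (7.5, 14) contributes a regular 8-gon of circumradius 6.5 (perimeter = 2·8·6.500·sin(180°/8) = 39.80 mm); Merging all regions: the 2 present regions are separate (no shared area or edge), so areas and boundary lengths simply add and each stays a separate island — boundary = 79.80 mm. Overall, the cross-section has 2 separate islands. Total boundary length (outer) = 79.80 mm.

79.80 mm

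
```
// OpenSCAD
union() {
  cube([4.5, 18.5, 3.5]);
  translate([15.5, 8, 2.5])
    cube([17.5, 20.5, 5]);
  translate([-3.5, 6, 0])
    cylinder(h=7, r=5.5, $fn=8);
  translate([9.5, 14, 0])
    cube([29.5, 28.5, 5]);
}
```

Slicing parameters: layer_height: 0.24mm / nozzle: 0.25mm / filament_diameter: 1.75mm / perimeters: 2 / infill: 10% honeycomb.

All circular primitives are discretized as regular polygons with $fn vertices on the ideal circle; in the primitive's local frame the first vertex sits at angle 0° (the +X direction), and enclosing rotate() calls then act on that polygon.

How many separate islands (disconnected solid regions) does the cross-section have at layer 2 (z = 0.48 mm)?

At z = 0.48 mm: the 4.5×18.5 cube contributes its full rectangle; the cube at (15.5, 8) does not reach this height (z outside [2.5, 7.5]); the r=5.5 cylinder at (-3.5, 6) contributes a regular 8-gon of circumradius 5.5; the 29.5×28.5 cube at (9.5, 14) contributes its full rectangle; Taking the union: the regions partially overlap (shared area 9.35 mm²), so overlapping operands fuse into one piece — 2 connected regions. Overall, the cross-section has 2 separate islands. Island count = 2.

2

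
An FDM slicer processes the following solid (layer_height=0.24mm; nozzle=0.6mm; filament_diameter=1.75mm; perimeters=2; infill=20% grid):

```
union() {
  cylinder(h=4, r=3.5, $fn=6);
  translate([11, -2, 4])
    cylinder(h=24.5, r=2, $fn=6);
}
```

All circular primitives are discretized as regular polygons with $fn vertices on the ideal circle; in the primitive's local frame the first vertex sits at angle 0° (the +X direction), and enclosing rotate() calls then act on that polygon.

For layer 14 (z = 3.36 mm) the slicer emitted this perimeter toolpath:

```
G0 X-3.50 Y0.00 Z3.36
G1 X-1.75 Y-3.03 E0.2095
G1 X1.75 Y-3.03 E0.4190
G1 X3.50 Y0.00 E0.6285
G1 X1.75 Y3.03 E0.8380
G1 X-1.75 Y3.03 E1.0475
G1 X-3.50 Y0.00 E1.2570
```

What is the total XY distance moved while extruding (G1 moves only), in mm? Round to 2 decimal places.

Sum the Euclidean lengths of each G1 segment: total = 21.00 mm.

21.00 mm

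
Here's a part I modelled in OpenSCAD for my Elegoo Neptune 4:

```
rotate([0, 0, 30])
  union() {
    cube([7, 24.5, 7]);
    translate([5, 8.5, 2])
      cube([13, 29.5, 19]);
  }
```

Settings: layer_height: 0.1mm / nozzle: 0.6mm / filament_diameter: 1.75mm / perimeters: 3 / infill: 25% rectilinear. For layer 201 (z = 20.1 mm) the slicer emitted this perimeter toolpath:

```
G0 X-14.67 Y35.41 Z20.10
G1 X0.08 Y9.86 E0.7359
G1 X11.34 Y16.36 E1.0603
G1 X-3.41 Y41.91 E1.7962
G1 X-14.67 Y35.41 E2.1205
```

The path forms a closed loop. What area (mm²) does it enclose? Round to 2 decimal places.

Apply the shoelace formula to the sequence of (X, Y) vertices; enclosed area = 383.57 mm².

383.57 mm²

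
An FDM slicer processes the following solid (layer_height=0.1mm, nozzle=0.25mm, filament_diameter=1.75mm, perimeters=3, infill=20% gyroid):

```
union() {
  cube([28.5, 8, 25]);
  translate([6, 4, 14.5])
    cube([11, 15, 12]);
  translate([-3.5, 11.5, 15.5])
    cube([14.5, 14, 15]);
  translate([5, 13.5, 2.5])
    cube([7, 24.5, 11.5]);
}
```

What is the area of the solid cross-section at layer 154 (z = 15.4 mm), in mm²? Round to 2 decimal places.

At z = 15.4 mm: the cube is present — its section is the full 28.5×8 rectangle (area 228.00 mm²); the 11×15 cube at (6, 4) contributes its full rectangle (area 165.00 mm²); the cube at (-3.5, 11.5) does not reach this height (z outside [15.5, 30.5]); the cube at (5, 13.5) is not intersected at this z (z outside [2.5, 14]); Combining (union): the regions partially overlap — summed areas 393.00 mm² minus the doubly-counted overlap 44.00 mm² gives 349.00 mm² — area = 349.00 mm². Overall, the cross-section is a single solid region. Net area = 349.00 mm².

349.00 mm²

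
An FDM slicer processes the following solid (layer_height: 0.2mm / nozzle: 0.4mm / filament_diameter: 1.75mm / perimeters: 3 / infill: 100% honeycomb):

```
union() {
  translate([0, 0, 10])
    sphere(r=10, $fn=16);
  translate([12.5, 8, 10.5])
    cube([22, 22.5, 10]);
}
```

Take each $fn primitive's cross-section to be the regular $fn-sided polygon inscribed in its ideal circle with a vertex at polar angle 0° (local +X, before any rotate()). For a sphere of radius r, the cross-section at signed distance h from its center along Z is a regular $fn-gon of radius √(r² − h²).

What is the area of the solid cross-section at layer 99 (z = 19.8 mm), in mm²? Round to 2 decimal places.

At z = 19.8 mm: the r=10 sphere contributes a regular 16-gon of circumradius √(10²−9.8²) = 1.990 (area = (16/2)·1.990²·sin(360°/16) = 12.12 mm²); the cube at (12.5, 8) (footprint 22×22.5) is included at this height (area 495.00 mm²); Merging all regions: the 2 present regions are separate (no shared area or edge), so areas and boundary lengths simply add and each stays a separate island — area = 507.12 mm². Overall, the cross-section has 2 separate islands. Net area = 507.12 mm².

507.12 mm²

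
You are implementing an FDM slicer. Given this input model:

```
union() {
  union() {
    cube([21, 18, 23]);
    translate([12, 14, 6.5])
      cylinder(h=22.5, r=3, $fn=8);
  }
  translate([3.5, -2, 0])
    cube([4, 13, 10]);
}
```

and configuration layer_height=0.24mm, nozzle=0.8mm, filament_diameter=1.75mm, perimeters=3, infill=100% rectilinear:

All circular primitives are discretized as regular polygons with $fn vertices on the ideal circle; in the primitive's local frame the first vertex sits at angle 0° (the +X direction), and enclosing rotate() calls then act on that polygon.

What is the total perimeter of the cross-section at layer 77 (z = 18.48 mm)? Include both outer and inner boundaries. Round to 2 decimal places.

78.00 mm

At z = 18.48 mm: the 21×18 cube contributes its full rectangle (perimeter 78.00 mm); the r=3 cylinder at (12, 14) gives a regular 8-gon of circumradius 3 (constant along its height) (perimeter = 2·8·3.000·sin(180°/8) = 18.37 mm); Taking the union: the r=3 cylinder at (12, 14) lies entirely inside the 21×18 cube, so the union is just the 21×18 cube — boundary = 78.00 mm; the cube at (3.5, -2) is absent (z outside [0, 10]); Combining (union): only that combined region is present, so the union is just that shape — boundary = 78.00 mm. Overall, the cross-section is a single solid region. Total boundary length (outer) = 78.00 mm.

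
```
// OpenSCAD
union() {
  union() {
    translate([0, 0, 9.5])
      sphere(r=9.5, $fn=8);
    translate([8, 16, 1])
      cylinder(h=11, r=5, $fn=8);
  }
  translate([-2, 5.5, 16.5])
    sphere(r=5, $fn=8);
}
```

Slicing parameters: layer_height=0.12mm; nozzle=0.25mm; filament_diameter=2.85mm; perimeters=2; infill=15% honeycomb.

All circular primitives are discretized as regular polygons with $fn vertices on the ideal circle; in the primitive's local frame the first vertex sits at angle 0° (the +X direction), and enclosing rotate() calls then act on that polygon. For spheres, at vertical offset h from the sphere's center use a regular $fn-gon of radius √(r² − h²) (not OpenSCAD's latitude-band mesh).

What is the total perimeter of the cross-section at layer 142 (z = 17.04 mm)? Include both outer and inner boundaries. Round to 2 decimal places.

At z = 17.04 mm: the r=9.5 sphere slices to a regular 8-gon of circumradius 5.779 (√(r²−h²) with h=7.54 from center) (perimeter = 2·8·5.779·sin(180°/8) = 35.39 mm); the cylinder at (8, 16) does not reach this height (z outside [1, 12]); Merging all regions: only the r=9.5 sphere is present, so the union is just that shape — boundary = 35.39 mm; the r=5 sphere at (-2, 5.5) contributes a regular 8-gon of circumradius √(5²−0.54²) = 4.971 (perimeter = 2·8·4.971·sin(180°/8) = 30.44 mm); Taking the union: the regions partially overlap (shared area 25.07 mm²), so the edge portions inside another operand are dropped and the merged outline is re-measured after clipping — boundary = 46.04 mm. Overall, the cross-section is a single solid region. Total boundary length (outer) = 46.04 mm.

46.04 mm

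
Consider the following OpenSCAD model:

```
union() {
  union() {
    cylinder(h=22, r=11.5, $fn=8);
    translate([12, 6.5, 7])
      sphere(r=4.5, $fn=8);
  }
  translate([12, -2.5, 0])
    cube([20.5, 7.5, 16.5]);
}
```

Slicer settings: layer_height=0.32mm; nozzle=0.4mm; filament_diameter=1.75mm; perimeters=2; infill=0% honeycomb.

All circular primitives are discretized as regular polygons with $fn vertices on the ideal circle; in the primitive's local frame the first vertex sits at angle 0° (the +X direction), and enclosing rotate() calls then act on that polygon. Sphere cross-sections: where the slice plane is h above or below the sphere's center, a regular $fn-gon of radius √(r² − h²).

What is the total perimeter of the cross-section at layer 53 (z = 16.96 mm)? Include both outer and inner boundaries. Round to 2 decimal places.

70.41 mm

At z = 16.96 mm: the cylinder: section is a regular 8-gon, circumradius r=11.5 (perimeter = 2·8·11.500·sin(180°/8) = 70.41 mm); the sphere at (12, 6.5) does not reach this height (|z−center|=9.960 > r=4.5); Merging all regions: only the r=11.5 cylinder is present, so the union is just that shape — boundary = 70.41 mm; the cube at (12, -2.5) is not intersected at this z (z outside [0, 16.5]); Merging all regions: only that combined region is present, so the union is just that shape — boundary = 70.41 mm. Overall, the cross-section is a single solid region. Total boundary length (outer) = 70.41 mm.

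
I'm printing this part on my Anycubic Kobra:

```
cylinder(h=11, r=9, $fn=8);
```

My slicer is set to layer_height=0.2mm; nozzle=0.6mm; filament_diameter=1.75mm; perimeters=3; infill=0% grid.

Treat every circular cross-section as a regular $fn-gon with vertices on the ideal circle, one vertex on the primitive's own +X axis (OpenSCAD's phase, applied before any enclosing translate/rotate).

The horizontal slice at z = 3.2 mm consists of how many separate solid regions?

At z = 3.2 mm: the r=9 cylinder gives a regular 8-gon of circumradius 9 (constant along its height). The result has 1 disconnected region.

1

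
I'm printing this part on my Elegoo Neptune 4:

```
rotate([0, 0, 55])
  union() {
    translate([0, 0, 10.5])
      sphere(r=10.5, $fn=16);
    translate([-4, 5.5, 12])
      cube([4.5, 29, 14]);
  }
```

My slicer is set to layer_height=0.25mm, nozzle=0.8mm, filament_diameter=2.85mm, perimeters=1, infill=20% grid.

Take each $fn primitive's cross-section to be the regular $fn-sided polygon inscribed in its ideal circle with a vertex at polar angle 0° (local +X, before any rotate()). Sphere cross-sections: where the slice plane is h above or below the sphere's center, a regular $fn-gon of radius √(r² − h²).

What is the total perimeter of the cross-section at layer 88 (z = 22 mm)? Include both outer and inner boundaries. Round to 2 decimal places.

67.00 mm

At z = 22 mm: the sphere does not reach this height (|z−center|=11.500 > r=10.5); the cube at (-4, 5.5) is present — its section is the full 4.5×29 rectangle (perimeter 67.00 mm); Taking the union: only the 4.5×29 cube at (-4, 5.5) is present, so the union is just that shape — boundary = 67.00 mm; (rotated 55° about Z; rotation is an isometry so areas/perimeters/island counts are preserved). Overall, the cross-section is a single solid region. Total boundary length (outer) = 67.00 mm.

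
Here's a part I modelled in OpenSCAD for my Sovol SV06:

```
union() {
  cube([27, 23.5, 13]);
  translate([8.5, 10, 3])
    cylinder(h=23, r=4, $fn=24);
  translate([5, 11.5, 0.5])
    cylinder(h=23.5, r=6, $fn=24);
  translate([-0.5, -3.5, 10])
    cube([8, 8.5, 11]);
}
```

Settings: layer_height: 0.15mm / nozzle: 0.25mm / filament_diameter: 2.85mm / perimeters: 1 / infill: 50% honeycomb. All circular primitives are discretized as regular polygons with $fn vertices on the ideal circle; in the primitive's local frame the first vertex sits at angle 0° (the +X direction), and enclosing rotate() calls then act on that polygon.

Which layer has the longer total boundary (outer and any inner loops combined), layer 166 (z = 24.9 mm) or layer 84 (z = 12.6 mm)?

Layer 166 (z = 24.9): the cube is absent (z outside [0, 13]); the r=4 cylinder at (8.5, 10) contributes a regular 24-gon of circumradius 4 (perimeter = 2·24·4.000·sin(180°/24) = 25.06 mm); the cylinder at (5, 11.5) does not reach this height (z outside [0.5, 24]); the cube at (-0.5, -3.5) is not intersected at this z (z outside [10, 21]); Combining (union): only the r=4 cylinder at (8.5, 10) is present, so the union is just that shape — boundary = 25.06 mm. So its perimeter = 25.06 mm. Layer 84 (z = 12.6): the cube is present — its section is the full 27×23.5 rectangle (perimeter 101.00 mm); the r=4 cylinder at (8.5, 10) gives a regular 24-gon of circumradius 4 (constant along its height) (perimeter = 2·24·4.000·sin(180°/24) = 25.06 mm); the r=6 cylinder at (5, 11.5) contributes a regular 24-gon of circumradius 6 (perimeter = 2·24·6.000·sin(180°/24) = 37.59 mm); the 8×8.5 cube at (-0.5, -3.5) contributes its full rectangle (perimeter 33.00 mm); Combining (union): the regions partially overlap (shared area 194.73 mm²), so the edge portions inside another operand are dropped and the merged outline is re-measured after clipping — boundary = 109.40 mm. So its perimeter = 109.40 mm. Layer 84 is larger (109.40 vs 25.06 mm).

layer 84 (z = 12.6 mm)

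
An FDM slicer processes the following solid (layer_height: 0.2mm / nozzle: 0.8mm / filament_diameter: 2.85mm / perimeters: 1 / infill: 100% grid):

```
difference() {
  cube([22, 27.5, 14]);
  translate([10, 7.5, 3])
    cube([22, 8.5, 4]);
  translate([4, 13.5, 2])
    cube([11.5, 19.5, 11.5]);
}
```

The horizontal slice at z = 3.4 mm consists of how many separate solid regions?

2

At z = 3.4 mm: the 22×27.5 cube contributes its full rectangle; the cube at (10, 7.5) (footprint 22×8.5) is included at this height; the cube at (4, 13.5) is present — its section is the full 11.5×19.5 rectangle; After the difference (first − rest): starting from the 22×27.5 cube, the 22×8.5 cube at (10, 7.5) partially overlaps it — only the 102.00 mm² overlap (of its 187.00 mm²) is removed, clipping the outline; the 11.5×19.5 cube at (4, 13.5) partially overlaps it — only the 147.25 mm² overlap (of its 224.25 mm²) is removed, clipping the outline — 2 connected regions. The result has 2 disconnected regions.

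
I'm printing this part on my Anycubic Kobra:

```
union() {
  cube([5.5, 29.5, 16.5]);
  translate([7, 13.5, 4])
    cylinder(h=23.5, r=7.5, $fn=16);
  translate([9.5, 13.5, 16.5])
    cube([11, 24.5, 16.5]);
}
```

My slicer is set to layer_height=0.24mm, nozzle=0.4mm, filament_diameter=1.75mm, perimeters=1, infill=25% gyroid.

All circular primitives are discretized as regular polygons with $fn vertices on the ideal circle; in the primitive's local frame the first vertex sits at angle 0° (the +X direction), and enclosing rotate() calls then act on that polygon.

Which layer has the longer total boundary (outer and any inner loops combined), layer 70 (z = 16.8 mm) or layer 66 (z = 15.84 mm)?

layer 70 (z = 16.8 mm)

Layer 70 (z = 16.8): the cube is absent (z outside [0, 16.5]); the r=7.5 cylinder at (7, 13.5) gives a regular 16-gon of circumradius 7.5 (constant along its height) (perimeter = 2·16·7.500·sin(180°/16) = 46.82 mm); the 11×24.5 cube at (9.5, 13.5) contributes its full rectangle (perimeter 71.00 mm); Combining (union): the regions partially overlap (shared area 24.92 mm²), so the edge portions inside another operand are dropped and the merged outline is re-measured after clipping — boundary = 96.66 mm. So its perimeter = 96.66 mm. Layer 66 (z = 15.84): the cube (footprint 5.5×29.5) is included at this height (perimeter 70.00 mm); the cylinder at (7, 13.5): section is a regular 16-gon, circumradius r=7.5 (perimeter = 2·16·7.500·sin(180°/16) = 46.82 mm); the cube at (9.5, 13.5) is absent (z outside [16.5, 33]); Taking the union: the regions partially overlap (shared area 62.79 mm²), so the edge portions inside another operand are dropped and the merged outline is re-measured after clipping — boundary = 82.16 mm. So its perimeter = 82.16 mm. Layer 70 is larger (96.66 vs 82.16 mm).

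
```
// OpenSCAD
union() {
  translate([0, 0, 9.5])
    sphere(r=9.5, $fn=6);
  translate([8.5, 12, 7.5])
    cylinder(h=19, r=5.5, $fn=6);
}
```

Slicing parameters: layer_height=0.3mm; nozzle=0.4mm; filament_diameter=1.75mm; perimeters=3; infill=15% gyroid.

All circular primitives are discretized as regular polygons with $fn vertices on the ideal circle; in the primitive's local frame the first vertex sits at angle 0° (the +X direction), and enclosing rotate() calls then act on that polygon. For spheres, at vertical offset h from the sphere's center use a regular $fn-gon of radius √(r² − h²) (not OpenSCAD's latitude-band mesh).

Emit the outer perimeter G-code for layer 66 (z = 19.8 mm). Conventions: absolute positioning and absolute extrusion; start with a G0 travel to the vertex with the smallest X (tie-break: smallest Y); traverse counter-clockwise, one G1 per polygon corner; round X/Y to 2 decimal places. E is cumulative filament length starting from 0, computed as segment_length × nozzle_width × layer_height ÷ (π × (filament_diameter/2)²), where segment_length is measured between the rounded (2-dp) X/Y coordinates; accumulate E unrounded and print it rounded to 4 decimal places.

At z = 19.8 mm: the sphere is not intersected at this z (|z−center|=10.300 > r=9.5); the r=5.5 cylinder at (8.5, 12) contributes a regular 6-gon of circumradius 5.5; Merging all regions: only the r=5.5 cylinder at (8.5, 12) is present, so the union is just that shape — 1 connected region. The outline is a single polygon with 6 vertices. Extrusion per mm of travel: 0.4 × 0.3 / (π × 0.875²) = 0.049890. Accumulating E over each segment gives final E = 1.6458.

G0 X3.00 Y12.00 Z19.80
G1 X5.75 Y7.24 E0.2743
G1 X11.25 Y7.24 E0.5487
G1 X14.00 Y12.00 E0.8229
G1 X11.25 Y16.76 E1.0972
G1 X5.75 Y16.76 E1.3716
G1 X3.00 Y12.00 E1.6458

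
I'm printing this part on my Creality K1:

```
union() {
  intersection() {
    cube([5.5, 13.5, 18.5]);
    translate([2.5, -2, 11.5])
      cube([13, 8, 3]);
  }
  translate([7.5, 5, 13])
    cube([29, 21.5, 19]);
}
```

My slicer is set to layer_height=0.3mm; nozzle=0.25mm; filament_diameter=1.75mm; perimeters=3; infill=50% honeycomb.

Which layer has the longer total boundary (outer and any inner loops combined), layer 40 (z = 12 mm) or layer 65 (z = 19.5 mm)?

layer 65 (z = 19.5 mm)

Layer 40 (z = 12): the cube is present — its section is the full 5.5×13.5 rectangle (perimeter 38.00 mm); the cube at (2.5, -2) (footprint 13×8) is included at this height (perimeter 42.00 mm); Taking the intersection: the 13×8 cube at (2.5, -2) partially overlaps the 5.5×13.5 cube; clipping to the common part keeps 18.00 mm² — boundary = 18.00 mm; the cube at (7.5, 5) does not reach this height (z outside [13, 32]); Combining (union): only that combined region is present, so the union is just that shape — boundary = 18.00 mm. So its perimeter = 18.00 mm. Layer 65 (z = 19.5): the cube is absent (z outside [0, 18.5]); the cube at (2.5, -2) is not intersected at this z (z outside [11.5, 14.5]); After intersecting: at least one operand is absent at this height, so nothing remains; the cube at (7.5, 5) (footprint 29×21.5) is included at this height (perimeter 101.00 mm); Merging all regions: only the 29×21.5 cube at (7.5, 5) is present, so the union is just that shape — boundary = 101.00 mm. So its perimeter = 101.00 mm. Layer 65 is larger (101.00 vs 18.00 mm).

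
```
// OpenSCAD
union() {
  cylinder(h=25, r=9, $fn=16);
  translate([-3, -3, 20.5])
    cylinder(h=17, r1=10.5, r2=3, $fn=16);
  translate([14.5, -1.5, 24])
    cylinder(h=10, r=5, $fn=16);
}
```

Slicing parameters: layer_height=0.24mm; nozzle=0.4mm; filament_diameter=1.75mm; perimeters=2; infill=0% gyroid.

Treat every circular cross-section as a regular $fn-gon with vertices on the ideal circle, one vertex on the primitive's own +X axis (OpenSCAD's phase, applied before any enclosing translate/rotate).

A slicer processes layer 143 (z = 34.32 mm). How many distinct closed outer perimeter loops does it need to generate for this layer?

At z = 34.32 mm: the cylinder is absent (z outside [0, 25]); the cone at (-3, -3) (r1=10.5→r2=3) has section circumradius 4.403 here — a regular 16-gon; the cylinder at (14.5, -1.5) is not intersected at this z (z outside [24, 34]); Combining (union): only the cone at (-3, -3) is present, so the union is just that shape — 1 connected region. The result has 1 disconnected region.

1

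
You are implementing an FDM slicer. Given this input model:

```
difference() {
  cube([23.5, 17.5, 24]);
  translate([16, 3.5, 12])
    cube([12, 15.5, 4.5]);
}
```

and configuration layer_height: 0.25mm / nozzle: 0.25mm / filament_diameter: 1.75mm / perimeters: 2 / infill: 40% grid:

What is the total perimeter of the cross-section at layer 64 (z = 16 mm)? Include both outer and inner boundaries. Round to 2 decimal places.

82.00 mm

At z = 16 mm: the cube is present — its section is the full 23.5×17.5 rectangle (perimeter 82.00 mm); the cube at (16, 3.5) is present — its section is the full 12×15.5 rectangle (perimeter 55.00 mm); Taking the first minus the rest: starting from the 23.5×17.5 cube, the 12×15.5 cube at (16, 3.5) partially overlaps it — only the 105.00 mm² overlap (of its 186.00 mm²) is removed, clipping the outline — boundary = 82.00 mm. Overall, the cross-section is a single solid region. Total boundary length (outer) = 82.00 mm.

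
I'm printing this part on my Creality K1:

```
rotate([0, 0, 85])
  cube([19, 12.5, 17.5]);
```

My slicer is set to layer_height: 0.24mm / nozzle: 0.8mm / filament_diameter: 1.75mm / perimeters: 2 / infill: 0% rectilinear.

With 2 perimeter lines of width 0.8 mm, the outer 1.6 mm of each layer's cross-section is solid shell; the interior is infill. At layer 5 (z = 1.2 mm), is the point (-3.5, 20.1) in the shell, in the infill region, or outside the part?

At z = 1.2 mm: the cube is present — its section is the full 19×12.5 rectangle; (rotated 85° about Z; rotation is an isometry so areas/perimeters/island counts are preserved). Overall, the cross-section is a single solid region. Undo the 85° rotation: the query point maps to (19.718, 5.239) in the un-rotated model frame. The nearest boundary edge runs (19.00, 0.00)→(19.00, 12.50); distance from the point to it = 0.72 mm. The point is not inside any of the regions above, so it lies outside the cross-section (0.72 mm from the nearest boundary).

outside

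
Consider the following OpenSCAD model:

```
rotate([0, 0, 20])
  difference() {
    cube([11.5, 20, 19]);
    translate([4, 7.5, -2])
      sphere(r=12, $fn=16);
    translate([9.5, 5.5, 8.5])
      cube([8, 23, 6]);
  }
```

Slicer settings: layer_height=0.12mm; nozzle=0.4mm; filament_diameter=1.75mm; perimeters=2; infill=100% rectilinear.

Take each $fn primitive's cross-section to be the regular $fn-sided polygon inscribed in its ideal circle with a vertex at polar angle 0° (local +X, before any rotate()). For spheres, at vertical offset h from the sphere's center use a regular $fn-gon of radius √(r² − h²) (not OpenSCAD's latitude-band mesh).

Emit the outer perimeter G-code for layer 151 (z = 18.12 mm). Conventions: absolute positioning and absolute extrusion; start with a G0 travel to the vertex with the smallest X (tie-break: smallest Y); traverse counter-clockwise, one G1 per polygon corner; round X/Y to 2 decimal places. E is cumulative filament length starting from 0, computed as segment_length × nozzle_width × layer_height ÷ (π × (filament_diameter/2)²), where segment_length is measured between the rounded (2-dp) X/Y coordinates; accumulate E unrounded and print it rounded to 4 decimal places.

G0 X-6.84 Y18.79 Z18.12
G1 X0.00 Y0.00 E0.3990
G1 X10.81 Y3.93 E0.6286
G1 X3.97 Y22.73 E1.0278
G1 X-6.84 Y18.79 E1.2574

At z = 18.12 mm: the cube (footprint 11.5×20) is included at this height; the sphere at (4, 7.5) is absent (|z−center|=20.120 > r=12); the cube at (9.5, 5.5) does not reach this height (z outside [8.5, 14.5]); After the difference (first − rest): none of the subtracted shapes is present at this height, so the 11.5×20 cube is unchanged — 1 connected region; (rotated 20° about Z; rotation is an isometry so areas/perimeters/island counts are preserved). The outline is a single polygon with 4 vertices. Extrusion per mm of travel: 0.4 × 0.12 / (π × 0.875²) = 0.019956. Accumulating E over each segment gives final E = 1.2574.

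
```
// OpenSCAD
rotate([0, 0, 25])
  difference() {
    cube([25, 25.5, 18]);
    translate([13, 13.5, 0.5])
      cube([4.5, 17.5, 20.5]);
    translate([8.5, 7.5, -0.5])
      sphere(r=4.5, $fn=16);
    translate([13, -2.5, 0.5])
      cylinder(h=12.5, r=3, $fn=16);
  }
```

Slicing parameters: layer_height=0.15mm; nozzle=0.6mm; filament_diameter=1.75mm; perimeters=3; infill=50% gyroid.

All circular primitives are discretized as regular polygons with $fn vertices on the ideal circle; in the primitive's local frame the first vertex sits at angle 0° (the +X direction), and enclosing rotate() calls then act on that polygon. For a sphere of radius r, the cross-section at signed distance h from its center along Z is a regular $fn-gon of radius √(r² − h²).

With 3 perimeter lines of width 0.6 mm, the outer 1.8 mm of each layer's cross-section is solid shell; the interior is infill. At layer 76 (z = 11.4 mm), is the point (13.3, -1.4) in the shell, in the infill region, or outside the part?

outside

At z = 11.4 mm: the cube is present — its section is the full 25×25.5 rectangle; the cube at (13, 13.5) (footprint 4.5×17.5) is included at this height; the sphere at (8.5, 7.5) is absent (|z−center|=11.900 > r=4.5); the r=3 cylinder at (13, -2.5) contributes a regular 16-gon of circumradius 3; After the difference (first − rest): starting from the 25×25.5 cube, the 4.5×17.5 cube at (13, 13.5) partially overlaps it — only the 54.00 mm² overlap (of its 78.75 mm²) is removed, clipping the outline; the r=3 cylinder at (13, -2.5) partially overlaps it — only the 1.00 mm² overlap (of its 27.55 mm²) is removed, clipping the outline — 1 connected region; (whole slice rotated 25° about Z — lengths, areas and connectivity unchanged). Overall, the cross-section is a single solid region. Undo the 25° rotation: the query point maps to (11.462, -6.890) in the un-rotated model frame. The nearest boundary edge runs (11.85, 0.27)→(11.45, 0.00); distance from the point to it = 6.89 mm. The point is not inside any of the regions above, so it lies outside the cross-section (6.89 mm from the nearest boundary).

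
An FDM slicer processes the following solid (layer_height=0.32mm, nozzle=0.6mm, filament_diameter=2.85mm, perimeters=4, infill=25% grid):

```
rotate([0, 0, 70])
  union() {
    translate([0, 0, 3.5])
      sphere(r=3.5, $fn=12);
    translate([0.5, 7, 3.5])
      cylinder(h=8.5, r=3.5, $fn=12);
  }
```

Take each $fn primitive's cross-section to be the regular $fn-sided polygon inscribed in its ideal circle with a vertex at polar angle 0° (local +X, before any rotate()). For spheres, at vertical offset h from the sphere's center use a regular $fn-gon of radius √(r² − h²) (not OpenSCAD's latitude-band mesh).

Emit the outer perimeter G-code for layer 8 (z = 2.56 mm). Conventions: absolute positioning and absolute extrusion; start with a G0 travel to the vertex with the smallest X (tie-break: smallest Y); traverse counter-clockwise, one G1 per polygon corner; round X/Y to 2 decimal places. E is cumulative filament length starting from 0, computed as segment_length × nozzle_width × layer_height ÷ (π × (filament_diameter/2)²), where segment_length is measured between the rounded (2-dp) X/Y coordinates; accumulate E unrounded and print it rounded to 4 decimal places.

At z = 2.56 mm: the r=3.5 sphere contributes a regular 12-gon of circumradius √(3.5²−0.94²) = 3.371; the cylinder at (0.5, 7) is not intersected at this z (z outside [3.5, 12]); Combining (union): only the r=3.5 sphere is present, so the union is just that shape — 1 connected region; (whole slice rotated 70° about Z — lengths, areas and connectivity unchanged). The outline is a single polygon with 12 vertices. Extrusion per mm of travel: 0.6 × 0.32 / (π × 1.425²) = 0.030097. Accumulating E over each segment gives final E = 0.6304.

G0 X-3.32 Y-0.59 Z2.56
G1 X-2.58 Y-2.17 E0.0525
G1 X-1.15 Y-3.17 E0.1050
G1 X0.59 Y-3.32 E0.1576
G1 X2.17 Y-2.58 E0.2101
G1 X3.17 Y-1.15 E0.2626
G1 X3.32 Y0.59 E0.3152
G1 X2.58 Y2.17 E0.3677
G1 X1.15 Y3.17 E0.4202
G1 X-0.59 Y3.32 E0.4728
G1 X-2.17 Y2.58 E0.5253
G1 X-3.17 Y1.15 E0.5778
G1 X-3.32 Y-0.59 E0.6304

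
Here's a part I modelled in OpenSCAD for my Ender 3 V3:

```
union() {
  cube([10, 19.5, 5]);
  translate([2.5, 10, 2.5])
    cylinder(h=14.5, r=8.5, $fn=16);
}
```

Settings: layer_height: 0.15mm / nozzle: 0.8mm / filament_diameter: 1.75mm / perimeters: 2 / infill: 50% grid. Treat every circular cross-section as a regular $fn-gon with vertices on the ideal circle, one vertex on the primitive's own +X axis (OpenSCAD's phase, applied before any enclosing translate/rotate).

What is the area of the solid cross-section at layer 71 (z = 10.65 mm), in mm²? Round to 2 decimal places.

At z = 10.65 mm: the cube is absent (z outside [0, 5]); the r=8.5 cylinder at (2.5, 10) contributes a regular 16-gon of circumradius 8.5 (area = (16/2)·8.500²·sin(360°/16) = 221.19 mm²); Merging all regions: only the r=8.5 cylinder at (2.5, 10) is present, so the union is just that shape — area = 221.19 mm². Overall, the cross-section is a single solid region. Net area = 221.19 mm².

221.19 mm²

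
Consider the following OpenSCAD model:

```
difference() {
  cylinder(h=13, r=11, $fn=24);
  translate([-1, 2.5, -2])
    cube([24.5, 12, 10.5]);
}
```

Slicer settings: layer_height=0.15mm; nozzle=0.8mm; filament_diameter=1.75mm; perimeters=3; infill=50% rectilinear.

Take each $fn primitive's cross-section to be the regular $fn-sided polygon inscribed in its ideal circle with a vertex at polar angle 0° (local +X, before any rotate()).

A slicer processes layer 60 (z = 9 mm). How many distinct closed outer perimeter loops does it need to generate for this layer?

At z = 9 mm: the r=11 cylinder contributes a regular 24-gon of circumradius 11; the cube at (-1, 2.5) is absent (z outside [-2, 8.5]); Subtracting the remaining from the first: none of the subtracted shapes is present at this height, so the r=11 cylinder is unchanged — 1 connected region. The result has 1 disconnected region.

1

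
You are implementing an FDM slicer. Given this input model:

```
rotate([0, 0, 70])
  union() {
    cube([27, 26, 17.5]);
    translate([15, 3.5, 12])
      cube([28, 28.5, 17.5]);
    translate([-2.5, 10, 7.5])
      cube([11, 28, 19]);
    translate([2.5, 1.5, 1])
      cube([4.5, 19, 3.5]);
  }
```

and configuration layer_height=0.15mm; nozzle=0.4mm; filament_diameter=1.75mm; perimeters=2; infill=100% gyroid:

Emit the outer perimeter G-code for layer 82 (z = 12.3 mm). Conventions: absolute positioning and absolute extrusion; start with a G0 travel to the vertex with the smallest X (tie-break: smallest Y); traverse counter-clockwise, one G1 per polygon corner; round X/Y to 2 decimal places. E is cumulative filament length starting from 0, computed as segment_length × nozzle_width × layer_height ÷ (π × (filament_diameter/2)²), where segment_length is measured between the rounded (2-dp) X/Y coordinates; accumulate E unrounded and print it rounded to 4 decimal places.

G0 X-36.56 Y10.65 Z12.30
G1 X-10.25 Y1.07 E0.6985
G1 X-9.40 Y3.42 E0.7608
G1 X0.00 Y0.00 E1.0103
G1 X9.23 Y25.37 E1.6838
G1 X5.95 Y26.57 E1.7709
G1 X11.42 Y41.60 E2.1699
G1 X-15.36 Y51.35 E2.8808
G1 X-24.94 Y25.04 E3.5793
G1 X-19.30 Y22.99 E3.7289
G1 X-21.52 Y16.88 E3.8911
G1 X-32.80 Y20.98 E4.1905
G1 X-36.56 Y10.65 E4.4647

At z = 12.3 mm: the cube is present — its section is the full 27×26 rectangle; the cube at (15, 3.5) is present — its section is the full 28×28.5 rectangle; the cube at (-2.5, 10) is present — its section is the full 11×28 rectangle; the cube at (2.5, 1.5) is absent (z outside [1, 4.5]); Merging all regions: the regions partially overlap (shared area 406.00 mm²), so overlapping operands fuse into one piece — 1 connected region; (rotated 70° about Z; rotation is an isometry so areas/perimeters/island counts are preserved). The outline is a single polygon with 12 vertices. Extrusion per mm of travel: 0.4 × 0.15 / (π × 0.875²) = 0.024945. Accumulating E over each segment gives final E = 4.4647.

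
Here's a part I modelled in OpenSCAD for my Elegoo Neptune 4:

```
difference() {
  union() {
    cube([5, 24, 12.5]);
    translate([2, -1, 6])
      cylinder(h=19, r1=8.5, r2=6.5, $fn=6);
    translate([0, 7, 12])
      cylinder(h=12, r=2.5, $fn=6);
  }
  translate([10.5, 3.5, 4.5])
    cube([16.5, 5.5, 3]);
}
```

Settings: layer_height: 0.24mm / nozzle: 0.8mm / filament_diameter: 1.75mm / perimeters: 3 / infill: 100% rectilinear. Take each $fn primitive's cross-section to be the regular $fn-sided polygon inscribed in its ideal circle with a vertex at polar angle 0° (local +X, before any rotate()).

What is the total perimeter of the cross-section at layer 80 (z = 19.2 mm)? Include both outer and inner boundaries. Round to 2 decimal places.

51.54 mm

At z = 19.2 mm: the cube is not intersected at this z (z outside [0, 12.5]); the cone at (2, -1): at t=0.695 of its height the radius interpolates to r₁+(r₂−r₁)t = 7.111, giving a regular 6-gon of that circumradius (perimeter = 2·6·7.111·sin(180°/6) = 42.66 mm); the r=2.5 cylinder at (0, 7) contributes a regular 6-gon of circumradius 2.5 (perimeter = 2·6·2.500·sin(180°/6) = 15.00 mm); Merging all regions: the regions partially overlap (shared area 0.87 mm²), so the edge portions inside another operand are dropped and the merged outline is re-measured after clipping — boundary = 51.54 mm; the cube at (10.5, 3.5) does not reach this height (z outside [4.5, 7.5]); After the difference (first − rest): none of the subtracted shapes is present at this height, so that combined region is unchanged — boundary = 51.54 mm. Overall, the cross-section is a single solid region. Total boundary length (outer) = 51.54 mm.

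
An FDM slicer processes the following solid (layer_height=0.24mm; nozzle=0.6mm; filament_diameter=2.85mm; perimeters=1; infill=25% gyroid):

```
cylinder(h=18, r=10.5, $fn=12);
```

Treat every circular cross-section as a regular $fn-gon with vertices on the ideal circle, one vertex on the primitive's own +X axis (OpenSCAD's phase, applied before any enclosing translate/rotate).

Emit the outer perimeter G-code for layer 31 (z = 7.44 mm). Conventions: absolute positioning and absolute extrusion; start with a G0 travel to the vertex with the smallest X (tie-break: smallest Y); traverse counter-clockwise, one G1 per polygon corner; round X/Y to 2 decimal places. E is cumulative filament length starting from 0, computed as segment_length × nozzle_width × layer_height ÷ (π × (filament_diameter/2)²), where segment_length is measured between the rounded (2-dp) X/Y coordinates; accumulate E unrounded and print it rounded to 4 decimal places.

At z = 7.44 mm: the cylinder: section is a regular 12-gon, circumradius r=10.5. The outline is a single polygon with 12 vertices. Extrusion per mm of travel: 0.6 × 0.24 / (π × 1.425²) = 0.022573. Accumulating E over each segment gives final E = 1.4720.

G0 X-10.50 Y0.00 Z7.44
G1 X-9.09 Y-5.25 E0.1227
G1 X-5.25 Y-9.09 E0.2453
G1 X0.00 Y-10.50 E0.3680
G1 X5.25 Y-9.09 E0.4907
G1 X9.09 Y-5.25 E0.6133
G1 X10.50 Y0.00 E0.7360
G1 X9.09 Y5.25 E0.8587
G1 X5.25 Y9.09 E0.9813
G1 X0.00 Y10.50 E1.1040
G1 X-5.25 Y9.09 E1.2267
G1 X-9.09 Y5.25 E1.3493
G1 X-10.50 Y0.00 E1.4720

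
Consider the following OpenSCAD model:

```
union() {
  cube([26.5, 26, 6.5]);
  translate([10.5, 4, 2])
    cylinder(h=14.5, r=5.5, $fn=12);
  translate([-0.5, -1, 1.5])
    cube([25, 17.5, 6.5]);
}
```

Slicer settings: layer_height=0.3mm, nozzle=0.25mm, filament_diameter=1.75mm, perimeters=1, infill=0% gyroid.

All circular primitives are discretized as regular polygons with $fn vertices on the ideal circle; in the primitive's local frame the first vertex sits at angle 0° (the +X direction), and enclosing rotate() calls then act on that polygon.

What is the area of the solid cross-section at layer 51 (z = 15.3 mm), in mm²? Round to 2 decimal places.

90.75 mm²

At z = 15.3 mm: the cube does not reach this height (z outside [0, 6.5]); the cylinder at (10.5, 4): section is a regular 12-gon, circumradius r=5.5 (area = (12/2)·5.500²·sin(360°/12) = 90.75 mm²); the cube at (-0.5, -1) is not intersected at this z (z outside [1.5, 8]); Merging all regions: only the r=5.5 cylinder at (10.5, 4) is present, so the union is just that shape — area = 90.75 mm². Overall, the cross-section is a single solid region. Net area = 90.75 mm².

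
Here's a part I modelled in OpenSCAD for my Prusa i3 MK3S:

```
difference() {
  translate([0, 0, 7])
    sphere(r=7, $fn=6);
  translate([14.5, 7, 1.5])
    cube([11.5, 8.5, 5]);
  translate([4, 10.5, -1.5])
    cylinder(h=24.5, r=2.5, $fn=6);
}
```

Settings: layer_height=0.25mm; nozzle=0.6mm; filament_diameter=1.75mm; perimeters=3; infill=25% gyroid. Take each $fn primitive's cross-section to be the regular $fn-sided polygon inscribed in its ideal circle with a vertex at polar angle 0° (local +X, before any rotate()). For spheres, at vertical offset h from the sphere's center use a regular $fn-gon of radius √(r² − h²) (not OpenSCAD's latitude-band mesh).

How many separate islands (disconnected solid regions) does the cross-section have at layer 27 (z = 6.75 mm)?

1

At z = 6.75 mm: the r=7 sphere slices to a regular 6-gon of circumradius 6.996 (√(r²−h²) with h=0.25 from center); the cube at (14.5, 7) does not reach this height (z outside [1.5, 6.5]); the r=2.5 cylinder at (4, 10.5) contributes a regular 6-gon of circumradius 2.5; After the difference (first − rest): starting from the r=7 sphere, the r=2.5 cylinder at (4, 10.5) misses the remaining region (no effect) — 1 connected region. Overall, the cross-section is a single solid region. Island count = 1.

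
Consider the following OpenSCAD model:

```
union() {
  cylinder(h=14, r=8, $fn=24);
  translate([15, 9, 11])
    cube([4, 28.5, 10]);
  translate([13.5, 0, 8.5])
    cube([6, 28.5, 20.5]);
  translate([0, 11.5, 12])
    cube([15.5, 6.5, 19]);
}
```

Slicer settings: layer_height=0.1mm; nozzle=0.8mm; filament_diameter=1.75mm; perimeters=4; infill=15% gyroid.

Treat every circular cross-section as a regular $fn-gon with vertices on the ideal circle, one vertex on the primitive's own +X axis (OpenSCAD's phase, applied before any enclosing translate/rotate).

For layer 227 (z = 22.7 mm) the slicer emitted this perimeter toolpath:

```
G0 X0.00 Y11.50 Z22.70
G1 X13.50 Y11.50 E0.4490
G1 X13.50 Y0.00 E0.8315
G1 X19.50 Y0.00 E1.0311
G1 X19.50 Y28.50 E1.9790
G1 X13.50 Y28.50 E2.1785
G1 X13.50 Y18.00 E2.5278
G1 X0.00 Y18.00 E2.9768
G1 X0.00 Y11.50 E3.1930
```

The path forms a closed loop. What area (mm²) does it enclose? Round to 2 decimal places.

Apply the shoelace formula to the sequence of (X, Y) vertices; enclosed area = 258.75 mm².

258.75 mm²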